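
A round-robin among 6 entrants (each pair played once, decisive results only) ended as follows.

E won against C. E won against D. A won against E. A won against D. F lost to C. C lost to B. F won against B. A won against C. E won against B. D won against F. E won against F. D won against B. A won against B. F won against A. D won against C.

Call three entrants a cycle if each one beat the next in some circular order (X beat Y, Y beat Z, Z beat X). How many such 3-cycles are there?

Of the C(6,3) = 20 triples, the cyclic ones are: {A, C, F}; {A, D, F}; {A, E, F}; {B, C, F}.
That is 4.

4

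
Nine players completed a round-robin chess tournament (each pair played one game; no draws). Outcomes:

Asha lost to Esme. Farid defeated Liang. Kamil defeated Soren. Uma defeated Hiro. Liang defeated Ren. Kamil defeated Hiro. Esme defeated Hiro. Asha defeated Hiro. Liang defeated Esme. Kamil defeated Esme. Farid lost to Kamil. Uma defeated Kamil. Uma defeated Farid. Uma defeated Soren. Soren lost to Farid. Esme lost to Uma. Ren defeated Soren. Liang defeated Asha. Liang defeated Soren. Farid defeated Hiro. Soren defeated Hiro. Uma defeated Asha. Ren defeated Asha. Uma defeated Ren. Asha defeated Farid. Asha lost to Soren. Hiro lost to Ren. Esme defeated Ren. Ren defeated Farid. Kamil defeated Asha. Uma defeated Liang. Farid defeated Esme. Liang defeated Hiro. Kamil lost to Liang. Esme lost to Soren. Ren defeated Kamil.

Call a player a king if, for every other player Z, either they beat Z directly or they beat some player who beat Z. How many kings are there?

1

Liang cannot reach Uma in two steps.
Farid cannot reach Uma in two steps.
Uma reaches everyone (king).
Hiro cannot reach Liang, Farid, Uma, Ren, Kamil, Asha, Esme, Soren in two steps.
Ren cannot reach Uma in two steps.
Kamil cannot reach Uma in two steps.
Asha cannot reach Uma, Ren, Kamil in two steps.
Esme cannot reach Liang, Uma in two steps.
Soren cannot reach Liang, Uma, Kamil in two steps.
Kings: Uma — 1.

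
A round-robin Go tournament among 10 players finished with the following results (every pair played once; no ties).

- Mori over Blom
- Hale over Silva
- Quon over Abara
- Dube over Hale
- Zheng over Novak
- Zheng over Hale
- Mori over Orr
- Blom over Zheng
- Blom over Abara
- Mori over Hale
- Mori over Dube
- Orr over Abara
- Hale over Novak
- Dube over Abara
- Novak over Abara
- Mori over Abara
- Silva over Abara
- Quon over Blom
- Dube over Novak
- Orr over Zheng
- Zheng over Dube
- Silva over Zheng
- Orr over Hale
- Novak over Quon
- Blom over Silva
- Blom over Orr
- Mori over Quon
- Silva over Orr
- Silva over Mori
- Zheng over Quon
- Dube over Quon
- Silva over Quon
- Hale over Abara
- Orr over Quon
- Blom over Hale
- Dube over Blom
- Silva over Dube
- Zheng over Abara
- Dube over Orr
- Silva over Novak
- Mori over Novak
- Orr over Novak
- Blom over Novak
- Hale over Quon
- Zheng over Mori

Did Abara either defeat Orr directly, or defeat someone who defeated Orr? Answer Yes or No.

Abara did not beat Orr directly.
Abara beat no one, so there is no intermediate player.

No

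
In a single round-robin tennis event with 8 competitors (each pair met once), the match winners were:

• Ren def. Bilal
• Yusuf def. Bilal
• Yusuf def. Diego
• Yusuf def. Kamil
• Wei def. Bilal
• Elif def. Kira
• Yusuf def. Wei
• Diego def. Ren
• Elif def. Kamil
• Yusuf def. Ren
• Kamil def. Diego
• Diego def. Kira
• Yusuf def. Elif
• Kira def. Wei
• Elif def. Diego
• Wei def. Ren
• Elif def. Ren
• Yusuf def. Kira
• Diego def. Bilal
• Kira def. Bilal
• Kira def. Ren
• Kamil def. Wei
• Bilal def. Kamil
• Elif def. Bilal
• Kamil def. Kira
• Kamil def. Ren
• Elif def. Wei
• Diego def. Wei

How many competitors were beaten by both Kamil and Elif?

Kamil beat: Wei, Diego, Kira, Ren.
Elif beat: Wei, Diego, Kamil, Bilal, Kira, Ren.
Both beat: Wei, Diego, Kira, Ren — 4.

4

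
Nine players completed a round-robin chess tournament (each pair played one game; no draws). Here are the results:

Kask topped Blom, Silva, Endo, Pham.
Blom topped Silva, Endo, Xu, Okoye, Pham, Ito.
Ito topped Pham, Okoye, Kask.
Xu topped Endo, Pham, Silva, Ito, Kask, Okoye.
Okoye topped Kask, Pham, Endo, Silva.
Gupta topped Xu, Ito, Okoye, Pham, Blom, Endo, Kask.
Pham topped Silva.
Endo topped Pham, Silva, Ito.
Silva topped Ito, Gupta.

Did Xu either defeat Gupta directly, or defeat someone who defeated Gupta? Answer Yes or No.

Yes

Xu did not beat Gupta directly.
Xu beat Silva, Ito, Kask, Endo, Pham, Okoye. Of those, Silva beat Gupta.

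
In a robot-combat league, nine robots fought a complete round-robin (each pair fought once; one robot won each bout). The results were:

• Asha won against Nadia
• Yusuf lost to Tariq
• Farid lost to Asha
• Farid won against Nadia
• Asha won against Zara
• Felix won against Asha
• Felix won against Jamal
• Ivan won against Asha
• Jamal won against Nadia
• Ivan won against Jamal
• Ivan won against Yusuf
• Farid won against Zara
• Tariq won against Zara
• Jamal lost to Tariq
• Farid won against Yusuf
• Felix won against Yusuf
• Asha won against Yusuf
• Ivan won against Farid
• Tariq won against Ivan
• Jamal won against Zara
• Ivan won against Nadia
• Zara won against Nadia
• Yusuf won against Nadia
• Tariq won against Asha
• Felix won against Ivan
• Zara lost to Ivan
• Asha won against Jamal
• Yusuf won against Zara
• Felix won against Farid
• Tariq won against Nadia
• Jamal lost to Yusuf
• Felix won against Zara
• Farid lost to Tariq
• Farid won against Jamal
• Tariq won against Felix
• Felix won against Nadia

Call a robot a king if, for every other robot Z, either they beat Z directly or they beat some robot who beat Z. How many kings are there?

1

Ivan cannot reach Felix, Tariq in two steps.
Zara cannot reach Ivan, Jamal, Felix, Yusuf, Tariq, Farid, Asha in two steps.
Jamal cannot reach Ivan, Felix, Yusuf, Tariq, Farid, Asha in two steps.
Felix cannot reach Tariq in two steps.
Nadia cannot reach Ivan, Zara, Jamal, Felix, Yusuf, Tariq, Farid, Asha in two steps.
Yusuf cannot reach Ivan, Felix, Tariq, Farid, Asha in two steps.
Tariq reaches everyone (king).
Farid cannot reach Ivan, Felix, Tariq, Asha in two steps.
Asha cannot reach Ivan, Felix, Tariq in two steps.
Kings: Tariq — 1.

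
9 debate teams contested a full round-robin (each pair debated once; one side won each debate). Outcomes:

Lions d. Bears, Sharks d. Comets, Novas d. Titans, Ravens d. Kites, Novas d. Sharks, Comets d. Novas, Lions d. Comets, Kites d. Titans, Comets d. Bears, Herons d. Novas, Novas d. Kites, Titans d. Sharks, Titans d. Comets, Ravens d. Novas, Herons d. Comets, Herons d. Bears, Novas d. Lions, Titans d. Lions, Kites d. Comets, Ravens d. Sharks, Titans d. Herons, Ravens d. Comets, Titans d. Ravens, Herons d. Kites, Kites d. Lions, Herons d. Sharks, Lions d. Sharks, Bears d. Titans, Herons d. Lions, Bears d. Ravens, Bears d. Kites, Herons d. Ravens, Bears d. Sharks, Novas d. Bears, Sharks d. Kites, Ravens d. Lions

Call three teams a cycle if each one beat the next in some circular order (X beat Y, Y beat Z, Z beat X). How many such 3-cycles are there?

Win totals: Lions 3, Herons 7, Sharks 2, Comets 2, Kites 3, Novas 5, Titans 5, Bears 4, Ravens 5.
A team with w wins dominates both others in C(w,2) triples; summing gives 3 + 21 + 1 + 1 + 3 + 10 + 10 + 6 + 10 = 65 transitive triples.
Total triples C(9,3) = 84, so cyclic triples = 84 − 65 = 19.

19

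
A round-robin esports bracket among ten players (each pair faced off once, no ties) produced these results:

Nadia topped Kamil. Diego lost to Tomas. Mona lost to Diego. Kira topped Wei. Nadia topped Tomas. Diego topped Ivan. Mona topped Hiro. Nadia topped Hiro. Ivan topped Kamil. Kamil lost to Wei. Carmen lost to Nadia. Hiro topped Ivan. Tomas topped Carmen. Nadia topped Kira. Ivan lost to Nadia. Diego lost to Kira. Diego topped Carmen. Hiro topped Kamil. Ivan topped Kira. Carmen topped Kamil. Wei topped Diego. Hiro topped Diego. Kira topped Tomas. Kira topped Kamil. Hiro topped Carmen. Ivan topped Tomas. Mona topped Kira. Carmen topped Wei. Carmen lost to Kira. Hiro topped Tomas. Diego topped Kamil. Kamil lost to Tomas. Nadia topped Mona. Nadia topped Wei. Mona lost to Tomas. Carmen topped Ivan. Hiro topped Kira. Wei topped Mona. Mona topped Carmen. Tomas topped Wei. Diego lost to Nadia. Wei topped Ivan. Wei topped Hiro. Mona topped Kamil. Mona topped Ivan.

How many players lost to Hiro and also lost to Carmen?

Hiro beat: Kira, Carmen, Ivan, Tomas, Diego, Kamil.
Carmen beat: Wei, Ivan, Kamil.
Both beat: Ivan, Kamil — 2.

2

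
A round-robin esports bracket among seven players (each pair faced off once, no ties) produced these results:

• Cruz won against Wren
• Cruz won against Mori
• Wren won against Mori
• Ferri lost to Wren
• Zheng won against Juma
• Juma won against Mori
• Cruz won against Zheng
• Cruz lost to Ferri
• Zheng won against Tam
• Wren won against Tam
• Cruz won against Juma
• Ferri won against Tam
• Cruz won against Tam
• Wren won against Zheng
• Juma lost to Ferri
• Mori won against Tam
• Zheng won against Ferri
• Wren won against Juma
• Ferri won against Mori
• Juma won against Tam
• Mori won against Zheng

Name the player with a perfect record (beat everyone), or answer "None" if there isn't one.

None

Highest win total is Wren with 5 (out of 6 possible).
Wren lost to Cruz, so no player went undefeated.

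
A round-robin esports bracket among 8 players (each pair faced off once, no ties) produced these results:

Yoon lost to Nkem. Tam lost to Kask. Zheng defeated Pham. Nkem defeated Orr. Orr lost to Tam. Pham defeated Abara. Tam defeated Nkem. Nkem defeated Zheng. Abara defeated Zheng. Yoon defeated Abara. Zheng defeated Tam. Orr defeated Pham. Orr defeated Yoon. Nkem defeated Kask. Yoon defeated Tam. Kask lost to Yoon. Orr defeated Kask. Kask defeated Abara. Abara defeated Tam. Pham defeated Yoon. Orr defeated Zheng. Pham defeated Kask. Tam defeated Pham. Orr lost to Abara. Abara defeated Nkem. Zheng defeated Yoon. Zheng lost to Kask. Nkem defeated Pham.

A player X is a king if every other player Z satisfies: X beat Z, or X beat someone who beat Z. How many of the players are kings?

7

Yoon reaches everyone (king).
Orr cannot reach Nkem in two steps.
Zheng reaches everyone (king).
Nkem reaches everyone (king).
Kask reaches everyone (king).
Pham reaches everyone (king).
Tam reaches everyone (king).
Abara reaches everyone (king).
Kings: Yoon, Zheng, Nkem, Kask, Pham, Tam, Abara — 7.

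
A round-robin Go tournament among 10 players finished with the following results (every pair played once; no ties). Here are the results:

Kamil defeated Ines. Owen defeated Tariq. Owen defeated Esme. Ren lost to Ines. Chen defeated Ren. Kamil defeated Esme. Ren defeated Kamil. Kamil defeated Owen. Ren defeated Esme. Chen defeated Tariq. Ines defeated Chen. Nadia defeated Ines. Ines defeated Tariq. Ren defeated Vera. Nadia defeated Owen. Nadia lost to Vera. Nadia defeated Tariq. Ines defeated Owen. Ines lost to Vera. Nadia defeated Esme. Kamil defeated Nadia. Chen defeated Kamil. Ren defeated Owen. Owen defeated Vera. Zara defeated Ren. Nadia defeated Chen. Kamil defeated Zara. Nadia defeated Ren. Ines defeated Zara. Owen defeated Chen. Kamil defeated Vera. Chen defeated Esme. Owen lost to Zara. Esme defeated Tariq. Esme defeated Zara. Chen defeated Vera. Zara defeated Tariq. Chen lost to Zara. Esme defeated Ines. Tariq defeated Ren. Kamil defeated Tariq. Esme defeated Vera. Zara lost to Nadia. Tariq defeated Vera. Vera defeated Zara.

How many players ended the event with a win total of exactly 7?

Win totals: Esme 4, Vera 3, Kamil 7, Ren 4, Nadia 7, Tariq 2, Chen 5, Owen 4, Zara 4, Ines 5.
Exactly 7: Kamil, Nadia — 2 players.

2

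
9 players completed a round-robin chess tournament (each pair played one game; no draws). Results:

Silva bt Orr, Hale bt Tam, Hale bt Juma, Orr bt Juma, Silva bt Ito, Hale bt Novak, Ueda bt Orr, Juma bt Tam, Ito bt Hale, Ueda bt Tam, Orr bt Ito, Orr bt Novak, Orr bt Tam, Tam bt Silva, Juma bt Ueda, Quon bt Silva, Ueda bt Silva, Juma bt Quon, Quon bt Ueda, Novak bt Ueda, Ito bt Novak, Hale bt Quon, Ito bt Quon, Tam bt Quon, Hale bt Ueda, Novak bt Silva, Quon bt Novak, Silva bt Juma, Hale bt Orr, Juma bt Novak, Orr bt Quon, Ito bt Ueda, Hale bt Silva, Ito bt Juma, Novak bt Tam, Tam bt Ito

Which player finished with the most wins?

Win totals: Quon 3, Juma 4, Silva 3, Ueda 3, Orr 5, Tam 3, Ito 5, Novak 3, Hale 7.
Hale leads with 7 wins (next highest: 5).

Hale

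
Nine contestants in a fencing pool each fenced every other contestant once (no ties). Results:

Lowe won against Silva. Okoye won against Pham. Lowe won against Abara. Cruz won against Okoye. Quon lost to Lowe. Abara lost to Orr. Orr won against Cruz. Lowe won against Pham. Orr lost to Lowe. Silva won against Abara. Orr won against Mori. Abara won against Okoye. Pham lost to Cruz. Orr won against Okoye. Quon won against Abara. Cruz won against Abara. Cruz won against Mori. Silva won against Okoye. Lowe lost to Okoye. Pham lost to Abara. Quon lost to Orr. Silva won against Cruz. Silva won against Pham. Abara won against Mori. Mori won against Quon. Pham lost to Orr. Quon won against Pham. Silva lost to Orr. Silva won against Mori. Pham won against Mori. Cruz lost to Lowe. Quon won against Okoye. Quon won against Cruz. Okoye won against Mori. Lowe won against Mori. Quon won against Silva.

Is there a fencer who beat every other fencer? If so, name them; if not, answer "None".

None

Highest win total is Orr with 7 (out of 8 possible).
Orr lost to Lowe, so no fencer went undefeated.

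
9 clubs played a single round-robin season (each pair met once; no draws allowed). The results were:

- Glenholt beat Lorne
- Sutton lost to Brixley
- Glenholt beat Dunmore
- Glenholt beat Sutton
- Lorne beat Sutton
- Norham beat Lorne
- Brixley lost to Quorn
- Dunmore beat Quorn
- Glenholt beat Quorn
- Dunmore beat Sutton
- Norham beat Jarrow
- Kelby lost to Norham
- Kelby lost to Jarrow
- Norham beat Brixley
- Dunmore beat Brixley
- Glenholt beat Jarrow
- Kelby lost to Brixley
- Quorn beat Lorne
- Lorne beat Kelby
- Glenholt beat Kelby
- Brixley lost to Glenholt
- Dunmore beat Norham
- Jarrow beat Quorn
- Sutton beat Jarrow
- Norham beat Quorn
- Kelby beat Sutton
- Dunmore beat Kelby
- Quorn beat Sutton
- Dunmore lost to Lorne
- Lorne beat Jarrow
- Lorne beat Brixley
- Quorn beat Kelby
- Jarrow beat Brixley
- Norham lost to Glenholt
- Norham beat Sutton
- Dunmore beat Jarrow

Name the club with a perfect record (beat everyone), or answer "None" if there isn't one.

Glenholt

Glenholt has 8 wins out of 8 opponents — a perfect record.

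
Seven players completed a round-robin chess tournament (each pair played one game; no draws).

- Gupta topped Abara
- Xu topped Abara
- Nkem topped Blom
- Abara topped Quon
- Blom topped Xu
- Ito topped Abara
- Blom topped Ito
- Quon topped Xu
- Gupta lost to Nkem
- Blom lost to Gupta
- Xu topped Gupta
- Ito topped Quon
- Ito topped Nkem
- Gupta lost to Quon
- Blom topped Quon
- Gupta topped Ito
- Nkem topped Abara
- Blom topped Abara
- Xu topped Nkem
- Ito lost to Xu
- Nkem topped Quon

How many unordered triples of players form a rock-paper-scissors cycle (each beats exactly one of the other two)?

Win totals: Xu 4, Blom 4, Nkem 4, Gupta 3, Quon 2, Abara 1, Ito 3.
A player with w wins dominates both others in C(w,2) triples; summing gives 6 + 6 + 6 + 3 + 1 + 0 + 3 = 25 transitive triples.
Total triples C(7,3) = 35, so cyclic triples = 35 − 25 = 10.

10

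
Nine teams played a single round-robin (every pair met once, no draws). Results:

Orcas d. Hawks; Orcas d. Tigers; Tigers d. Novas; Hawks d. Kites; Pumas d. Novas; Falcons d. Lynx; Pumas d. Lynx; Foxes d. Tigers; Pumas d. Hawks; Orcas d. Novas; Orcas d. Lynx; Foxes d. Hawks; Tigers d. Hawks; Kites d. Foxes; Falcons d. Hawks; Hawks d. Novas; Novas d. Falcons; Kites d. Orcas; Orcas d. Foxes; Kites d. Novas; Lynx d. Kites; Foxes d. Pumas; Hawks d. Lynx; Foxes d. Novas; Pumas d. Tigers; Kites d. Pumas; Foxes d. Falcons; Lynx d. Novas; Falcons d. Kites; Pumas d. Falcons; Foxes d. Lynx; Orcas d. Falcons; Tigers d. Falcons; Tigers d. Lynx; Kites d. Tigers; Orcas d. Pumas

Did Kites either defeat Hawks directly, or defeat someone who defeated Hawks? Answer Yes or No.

Yes

Kites did not beat Hawks directly.
Kites beat Orcas, Pumas, Tigers, Foxes, Novas. Of those, Orcas beat Hawks.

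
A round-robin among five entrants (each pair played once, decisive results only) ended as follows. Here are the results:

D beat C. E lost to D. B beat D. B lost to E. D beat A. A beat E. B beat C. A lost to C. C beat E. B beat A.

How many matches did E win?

E's results: beat B; lost to A, C, D.
That is 1 win.

1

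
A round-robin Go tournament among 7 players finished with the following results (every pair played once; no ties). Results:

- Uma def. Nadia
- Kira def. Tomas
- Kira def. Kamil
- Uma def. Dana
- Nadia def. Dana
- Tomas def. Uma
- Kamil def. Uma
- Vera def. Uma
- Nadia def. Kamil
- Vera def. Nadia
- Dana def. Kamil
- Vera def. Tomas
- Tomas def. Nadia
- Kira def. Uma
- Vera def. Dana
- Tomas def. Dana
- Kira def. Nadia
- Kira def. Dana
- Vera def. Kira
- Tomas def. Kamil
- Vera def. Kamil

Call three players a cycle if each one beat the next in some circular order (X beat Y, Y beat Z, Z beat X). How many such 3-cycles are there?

Win totals: Vera 6, Nadia 2, Uma 2, Kamil 1, Dana 1, Kira 5, Tomas 4.
A player with w wins dominates both others in C(w,2) triples; summing gives 15 + 1 + 1 + 0 + 0 + 10 + 6 = 33 transitive triples.
Total triples C(7,3) = 35, so cyclic triples = 35 − 33 = 2.

2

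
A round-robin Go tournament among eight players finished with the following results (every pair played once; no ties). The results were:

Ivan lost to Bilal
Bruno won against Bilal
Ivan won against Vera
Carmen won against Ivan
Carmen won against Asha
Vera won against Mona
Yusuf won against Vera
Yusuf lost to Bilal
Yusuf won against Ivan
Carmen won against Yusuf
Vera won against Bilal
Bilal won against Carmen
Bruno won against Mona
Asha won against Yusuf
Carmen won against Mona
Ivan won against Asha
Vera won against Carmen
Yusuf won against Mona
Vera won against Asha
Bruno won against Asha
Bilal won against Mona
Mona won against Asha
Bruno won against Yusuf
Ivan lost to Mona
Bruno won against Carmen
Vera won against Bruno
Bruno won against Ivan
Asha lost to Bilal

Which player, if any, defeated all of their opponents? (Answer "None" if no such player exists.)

Highest win total is Bruno with 6 (out of 7 possible).
Bruno lost to Vera, so no player went undefeated.

None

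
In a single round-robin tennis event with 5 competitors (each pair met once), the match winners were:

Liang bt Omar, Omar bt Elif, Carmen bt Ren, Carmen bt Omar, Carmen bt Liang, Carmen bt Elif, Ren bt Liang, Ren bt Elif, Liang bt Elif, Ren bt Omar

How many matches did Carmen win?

Carmen's results: beat Ren, Liang, Omar, Elif; lost to no one.
That is 4 wins.

4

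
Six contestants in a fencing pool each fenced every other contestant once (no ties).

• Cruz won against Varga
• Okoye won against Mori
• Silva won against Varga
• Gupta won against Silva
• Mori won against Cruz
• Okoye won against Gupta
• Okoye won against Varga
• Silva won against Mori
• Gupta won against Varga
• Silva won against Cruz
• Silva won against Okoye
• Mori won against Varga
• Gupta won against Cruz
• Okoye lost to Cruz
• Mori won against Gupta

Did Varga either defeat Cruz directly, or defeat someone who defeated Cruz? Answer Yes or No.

No

Varga did not beat Cruz directly.
Varga beat no one, so there is no intermediate fencer.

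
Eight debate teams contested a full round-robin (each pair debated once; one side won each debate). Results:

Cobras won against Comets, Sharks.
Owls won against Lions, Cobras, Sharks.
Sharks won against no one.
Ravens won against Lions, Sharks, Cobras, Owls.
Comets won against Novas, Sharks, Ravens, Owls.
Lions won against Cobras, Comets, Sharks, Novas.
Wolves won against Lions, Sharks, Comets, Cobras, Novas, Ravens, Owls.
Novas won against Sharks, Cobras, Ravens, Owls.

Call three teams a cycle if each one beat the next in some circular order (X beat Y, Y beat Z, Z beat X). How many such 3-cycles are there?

7

Win totals: Lions 4, Ravens 4, Comets 4, Owls 3, Cobras 2, Sharks 0, Novas 4, Wolves 7.
A team with w wins dominates both others in C(w,2) triples; summing gives 6 + 6 + 6 + 3 + 1 + 0 + 6 + 21 = 49 transitive triples.
Total triples C(8,3) = 56, so cyclic triples = 56 − 49 = 7.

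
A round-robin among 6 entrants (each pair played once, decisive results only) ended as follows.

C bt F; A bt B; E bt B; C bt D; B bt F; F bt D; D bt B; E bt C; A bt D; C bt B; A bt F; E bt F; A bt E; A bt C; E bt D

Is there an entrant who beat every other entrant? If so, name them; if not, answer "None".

A

A has 5 wins out of 5 opponents — a perfect record.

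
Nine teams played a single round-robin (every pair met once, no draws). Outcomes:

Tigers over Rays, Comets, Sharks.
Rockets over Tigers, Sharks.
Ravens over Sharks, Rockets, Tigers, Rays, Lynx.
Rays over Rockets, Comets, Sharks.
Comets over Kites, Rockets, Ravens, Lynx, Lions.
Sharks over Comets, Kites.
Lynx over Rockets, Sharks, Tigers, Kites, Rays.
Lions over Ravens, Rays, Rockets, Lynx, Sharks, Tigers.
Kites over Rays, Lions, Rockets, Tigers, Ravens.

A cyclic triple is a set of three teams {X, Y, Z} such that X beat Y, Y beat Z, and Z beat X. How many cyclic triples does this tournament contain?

21

Win totals: Ravens 5, Rockets 2, Sharks 2, Rays 3, Lynx 5, Tigers 3, Lions 6, Kites 5, Comets 5.
A team with w wins dominates both others in C(w,2) triples; summing gives 10 + 1 + 1 + 3 + 10 + 3 + 15 + 10 + 10 = 63 transitive triples.
Total triples C(9,3) = 84, so cyclic triples = 84 − 63 = 21.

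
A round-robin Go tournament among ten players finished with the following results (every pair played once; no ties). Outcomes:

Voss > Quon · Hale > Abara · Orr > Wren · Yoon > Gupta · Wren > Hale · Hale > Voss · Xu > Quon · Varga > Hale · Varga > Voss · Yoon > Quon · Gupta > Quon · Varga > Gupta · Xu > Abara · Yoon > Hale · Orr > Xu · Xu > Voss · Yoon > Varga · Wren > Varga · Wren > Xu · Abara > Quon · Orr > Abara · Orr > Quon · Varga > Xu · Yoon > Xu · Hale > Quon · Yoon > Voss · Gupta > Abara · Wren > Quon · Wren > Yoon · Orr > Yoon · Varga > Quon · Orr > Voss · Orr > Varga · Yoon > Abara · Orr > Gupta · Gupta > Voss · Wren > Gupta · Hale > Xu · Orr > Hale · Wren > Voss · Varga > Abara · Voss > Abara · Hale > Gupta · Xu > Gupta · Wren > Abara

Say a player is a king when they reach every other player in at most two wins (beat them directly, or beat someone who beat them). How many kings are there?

1

Yoon cannot reach Wren, Orr in two steps.
Voss cannot reach Yoon, Xu, Gupta, Varga, Hale, Wren, Orr in two steps.
Xu cannot reach Yoon, Varga, Hale, Wren, Orr in two steps.
Gupta cannot reach Yoon, Xu, Varga, Hale, Wren, Orr in two steps.
Abara cannot reach Yoon, Voss, Xu, Gupta, Varga, Hale, Wren, Orr in two steps.
Varga cannot reach Yoon, Wren, Orr in two steps.
Hale cannot reach Yoon, Varga, Wren, Orr in two steps.
Wren cannot reach Orr in two steps.
Quon cannot reach Yoon, Voss, Xu, Gupta, Abara, Varga, Hale, Wren, Orr in two steps.
Orr reaches everyone (king).
Kings: Orr — 1.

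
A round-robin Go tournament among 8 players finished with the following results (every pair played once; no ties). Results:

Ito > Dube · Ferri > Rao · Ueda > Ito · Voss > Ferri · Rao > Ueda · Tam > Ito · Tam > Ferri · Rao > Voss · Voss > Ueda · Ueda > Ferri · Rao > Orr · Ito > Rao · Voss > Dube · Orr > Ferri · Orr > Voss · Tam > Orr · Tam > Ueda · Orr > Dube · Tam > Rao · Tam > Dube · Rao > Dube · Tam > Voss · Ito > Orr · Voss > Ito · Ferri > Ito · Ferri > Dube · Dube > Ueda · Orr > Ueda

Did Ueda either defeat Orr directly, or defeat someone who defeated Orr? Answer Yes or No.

Ueda did not beat Orr directly.
Ueda beat Ito, Ferri. Of those, Ito beat Orr.

Yes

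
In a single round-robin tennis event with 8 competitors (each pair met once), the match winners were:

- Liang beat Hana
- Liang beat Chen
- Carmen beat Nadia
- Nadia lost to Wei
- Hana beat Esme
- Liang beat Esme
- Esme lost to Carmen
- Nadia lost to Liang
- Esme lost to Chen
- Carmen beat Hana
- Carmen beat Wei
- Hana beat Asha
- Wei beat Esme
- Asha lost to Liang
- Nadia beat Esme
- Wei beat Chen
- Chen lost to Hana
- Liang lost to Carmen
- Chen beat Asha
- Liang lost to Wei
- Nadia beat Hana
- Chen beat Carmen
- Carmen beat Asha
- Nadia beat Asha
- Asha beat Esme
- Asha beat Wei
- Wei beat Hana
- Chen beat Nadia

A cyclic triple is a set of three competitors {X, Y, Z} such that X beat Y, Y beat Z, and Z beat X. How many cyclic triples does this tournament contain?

8

Win totals: Esme 0, Hana 3, Nadia 3, Asha 2, Chen 4, Wei 5, Liang 5, Carmen 6.
A competitor with w wins dominates both others in C(w,2) triples; summing gives 0 + 3 + 3 + 1 + 6 + 10 + 10 + 15 = 48 transitive triples.
Total triples C(8,3) = 56, so cyclic triples = 56 − 48 = 8.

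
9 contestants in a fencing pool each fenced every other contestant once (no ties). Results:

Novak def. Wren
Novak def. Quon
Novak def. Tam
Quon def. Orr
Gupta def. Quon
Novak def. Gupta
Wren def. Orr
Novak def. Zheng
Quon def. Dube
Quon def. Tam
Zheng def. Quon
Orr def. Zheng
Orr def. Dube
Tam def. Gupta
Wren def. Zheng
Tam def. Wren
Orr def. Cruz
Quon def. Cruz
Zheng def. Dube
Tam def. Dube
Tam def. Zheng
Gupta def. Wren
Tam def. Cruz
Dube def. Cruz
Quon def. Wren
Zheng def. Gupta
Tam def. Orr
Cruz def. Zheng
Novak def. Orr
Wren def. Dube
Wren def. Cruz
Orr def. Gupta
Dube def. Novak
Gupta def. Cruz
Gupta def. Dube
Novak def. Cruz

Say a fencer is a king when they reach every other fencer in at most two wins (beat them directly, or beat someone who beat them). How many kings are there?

6

Dube reaches everyone (king).
Quon reaches everyone (king).
Orr cannot reach Tam in two steps.
Tam reaches everyone (king).
Zheng reaches everyone (king).
Novak reaches everyone (king).
Cruz cannot reach Orr, Tam, Novak, Wren in two steps.
Gupta reaches everyone (king).
Wren cannot reach Tam in two steps.
Kings: Dube, Quon, Tam, Zheng, Novak, Gupta — 6.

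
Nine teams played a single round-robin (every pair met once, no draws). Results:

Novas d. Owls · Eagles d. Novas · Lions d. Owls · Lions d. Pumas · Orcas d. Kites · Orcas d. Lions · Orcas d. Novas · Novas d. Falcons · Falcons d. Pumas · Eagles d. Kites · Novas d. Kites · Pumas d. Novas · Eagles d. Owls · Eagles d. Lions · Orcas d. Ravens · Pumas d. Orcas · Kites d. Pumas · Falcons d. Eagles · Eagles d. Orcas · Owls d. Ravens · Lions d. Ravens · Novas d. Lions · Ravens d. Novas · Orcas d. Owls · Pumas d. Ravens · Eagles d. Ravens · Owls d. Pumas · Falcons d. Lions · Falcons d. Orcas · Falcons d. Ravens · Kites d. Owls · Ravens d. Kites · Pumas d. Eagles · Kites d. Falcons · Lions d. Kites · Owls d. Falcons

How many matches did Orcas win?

Orcas' results: beat Owls, Novas, Ravens, Kites, Lions; lost to Pumas, Falcons, Eagles.
That is 5 wins.

5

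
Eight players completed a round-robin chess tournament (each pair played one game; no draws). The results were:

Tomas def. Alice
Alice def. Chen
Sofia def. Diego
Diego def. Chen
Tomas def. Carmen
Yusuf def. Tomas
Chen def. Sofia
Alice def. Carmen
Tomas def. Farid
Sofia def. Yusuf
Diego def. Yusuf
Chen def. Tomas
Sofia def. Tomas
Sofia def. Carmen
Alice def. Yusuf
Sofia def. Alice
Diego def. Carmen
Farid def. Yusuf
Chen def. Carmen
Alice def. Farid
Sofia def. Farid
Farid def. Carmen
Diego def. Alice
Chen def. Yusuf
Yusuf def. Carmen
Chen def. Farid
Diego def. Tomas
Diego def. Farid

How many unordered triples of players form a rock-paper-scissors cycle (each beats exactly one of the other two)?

5

Win totals: Sofia 6, Alice 4, Farid 2, Chen 5, Diego 6, Tomas 3, Carmen 0, Yusuf 2.
A player with w wins dominates both others in C(w,2) triples; summing gives 15 + 6 + 1 + 10 + 15 + 3 + 0 + 1 = 51 transitive triples.
Total triples C(8,3) = 56, so cyclic triples = 56 − 51 = 5.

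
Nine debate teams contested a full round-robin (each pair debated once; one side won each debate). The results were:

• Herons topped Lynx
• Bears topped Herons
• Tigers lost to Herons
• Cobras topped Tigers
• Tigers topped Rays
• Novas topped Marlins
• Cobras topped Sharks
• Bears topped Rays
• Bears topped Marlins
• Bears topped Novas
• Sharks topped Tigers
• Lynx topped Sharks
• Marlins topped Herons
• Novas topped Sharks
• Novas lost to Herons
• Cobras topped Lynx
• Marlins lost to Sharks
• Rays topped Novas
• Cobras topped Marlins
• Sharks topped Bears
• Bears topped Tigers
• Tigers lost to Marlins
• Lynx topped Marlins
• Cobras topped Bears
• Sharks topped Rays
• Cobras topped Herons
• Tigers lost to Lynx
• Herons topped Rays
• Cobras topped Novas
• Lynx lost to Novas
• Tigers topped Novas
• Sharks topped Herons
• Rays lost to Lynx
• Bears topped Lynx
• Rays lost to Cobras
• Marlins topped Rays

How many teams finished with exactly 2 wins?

Win totals: Rays 1, Sharks 5, Bears 6, Herons 4, Tigers 2, Novas 3, Marlins 3, Lynx 4, Cobras 8.
Exactly 2: Tigers — 1 team.

1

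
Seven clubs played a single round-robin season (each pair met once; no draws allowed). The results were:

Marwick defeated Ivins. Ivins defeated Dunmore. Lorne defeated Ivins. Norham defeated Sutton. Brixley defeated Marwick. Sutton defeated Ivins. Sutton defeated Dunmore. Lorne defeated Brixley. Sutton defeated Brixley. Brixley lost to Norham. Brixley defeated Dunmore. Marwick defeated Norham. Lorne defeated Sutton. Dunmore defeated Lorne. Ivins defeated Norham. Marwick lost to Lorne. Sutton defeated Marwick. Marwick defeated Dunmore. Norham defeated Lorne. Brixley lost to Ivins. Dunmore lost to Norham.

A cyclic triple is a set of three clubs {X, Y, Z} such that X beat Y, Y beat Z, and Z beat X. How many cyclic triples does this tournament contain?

Win totals: Dunmore 1, Marwick 3, Sutton 4, Lorne 4, Brixley 2, Ivins 3, Norham 4.
A club with w wins dominates both others in C(w,2) triples; summing gives 0 + 3 + 6 + 6 + 1 + 3 + 6 = 25 transitive triples.
Total triples C(7,3) = 35, so cyclic triples = 35 − 25 = 10.

10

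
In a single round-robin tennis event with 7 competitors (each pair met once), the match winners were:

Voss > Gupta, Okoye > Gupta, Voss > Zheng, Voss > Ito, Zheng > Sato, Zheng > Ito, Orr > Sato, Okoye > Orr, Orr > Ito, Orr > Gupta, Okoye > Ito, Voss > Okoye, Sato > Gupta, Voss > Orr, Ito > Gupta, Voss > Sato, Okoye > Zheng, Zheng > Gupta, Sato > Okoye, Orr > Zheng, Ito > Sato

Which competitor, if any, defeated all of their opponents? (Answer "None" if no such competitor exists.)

Voss has 6 wins out of 6 opponents — a perfect record.

Voss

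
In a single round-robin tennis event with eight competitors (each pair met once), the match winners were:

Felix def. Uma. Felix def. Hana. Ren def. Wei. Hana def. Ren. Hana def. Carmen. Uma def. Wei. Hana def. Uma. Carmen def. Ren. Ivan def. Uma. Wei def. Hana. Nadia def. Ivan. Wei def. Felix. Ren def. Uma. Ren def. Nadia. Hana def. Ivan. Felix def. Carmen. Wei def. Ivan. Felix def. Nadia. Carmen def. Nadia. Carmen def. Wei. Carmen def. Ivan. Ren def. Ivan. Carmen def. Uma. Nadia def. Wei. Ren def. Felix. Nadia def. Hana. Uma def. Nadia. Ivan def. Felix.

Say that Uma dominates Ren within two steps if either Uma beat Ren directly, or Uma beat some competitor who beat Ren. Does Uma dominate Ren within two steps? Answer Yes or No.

No

Uma did not beat Ren directly.
Uma beat Nadia, Wei, but each of them lost to Ren. No two-step path.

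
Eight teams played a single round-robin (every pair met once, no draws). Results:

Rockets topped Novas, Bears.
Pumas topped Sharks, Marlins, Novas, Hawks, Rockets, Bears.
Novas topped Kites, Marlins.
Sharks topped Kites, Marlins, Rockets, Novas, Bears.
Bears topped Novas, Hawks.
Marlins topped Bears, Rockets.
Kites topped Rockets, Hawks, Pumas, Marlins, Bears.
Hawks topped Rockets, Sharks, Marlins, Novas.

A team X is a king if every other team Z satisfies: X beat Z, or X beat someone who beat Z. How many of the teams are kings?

Sharks reaches everyone (king).
Marlins cannot reach Sharks, Kites, Pumas in two steps.
Rockets cannot reach Sharks, Pumas in two steps.
Kites reaches everyone (king).
Novas cannot reach Sharks in two steps.
Hawks cannot reach Pumas in two steps.
Bears cannot reach Pumas in two steps.
Pumas reaches everyone (king).
Kings: Sharks, Kites, Pumas — 3.

3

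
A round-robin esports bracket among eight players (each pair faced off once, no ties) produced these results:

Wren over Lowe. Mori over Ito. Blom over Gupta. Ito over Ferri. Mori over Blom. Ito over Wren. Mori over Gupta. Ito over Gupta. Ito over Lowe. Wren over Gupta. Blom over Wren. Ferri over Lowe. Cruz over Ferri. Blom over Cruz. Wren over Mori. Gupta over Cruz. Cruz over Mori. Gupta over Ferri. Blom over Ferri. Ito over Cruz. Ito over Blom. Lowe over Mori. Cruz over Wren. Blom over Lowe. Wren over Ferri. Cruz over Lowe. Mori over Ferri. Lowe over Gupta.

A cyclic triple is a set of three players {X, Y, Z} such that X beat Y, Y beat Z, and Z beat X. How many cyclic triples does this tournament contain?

11

Win totals: Cruz 4, Ferri 1, Mori 4, Wren 4, Blom 5, Ito 6, Lowe 2, Gupta 2.
A player with w wins dominates both others in C(w,2) triples; summing gives 6 + 0 + 6 + 6 + 10 + 15 + 1 + 1 = 45 transitive triples.
Total triples C(8,3) = 56, so cyclic triples = 56 − 45 = 11.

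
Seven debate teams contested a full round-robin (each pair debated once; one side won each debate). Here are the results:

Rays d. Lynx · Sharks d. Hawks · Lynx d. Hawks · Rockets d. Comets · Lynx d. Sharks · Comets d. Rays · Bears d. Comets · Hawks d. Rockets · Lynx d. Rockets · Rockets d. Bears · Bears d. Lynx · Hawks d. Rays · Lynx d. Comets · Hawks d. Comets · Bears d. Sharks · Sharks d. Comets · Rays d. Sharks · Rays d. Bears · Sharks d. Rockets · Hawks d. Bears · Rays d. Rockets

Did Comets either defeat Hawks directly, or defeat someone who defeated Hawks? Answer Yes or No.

Comets did not beat Hawks directly.
Comets beat Rays, but each of them lost to Hawks. No two-step path.

No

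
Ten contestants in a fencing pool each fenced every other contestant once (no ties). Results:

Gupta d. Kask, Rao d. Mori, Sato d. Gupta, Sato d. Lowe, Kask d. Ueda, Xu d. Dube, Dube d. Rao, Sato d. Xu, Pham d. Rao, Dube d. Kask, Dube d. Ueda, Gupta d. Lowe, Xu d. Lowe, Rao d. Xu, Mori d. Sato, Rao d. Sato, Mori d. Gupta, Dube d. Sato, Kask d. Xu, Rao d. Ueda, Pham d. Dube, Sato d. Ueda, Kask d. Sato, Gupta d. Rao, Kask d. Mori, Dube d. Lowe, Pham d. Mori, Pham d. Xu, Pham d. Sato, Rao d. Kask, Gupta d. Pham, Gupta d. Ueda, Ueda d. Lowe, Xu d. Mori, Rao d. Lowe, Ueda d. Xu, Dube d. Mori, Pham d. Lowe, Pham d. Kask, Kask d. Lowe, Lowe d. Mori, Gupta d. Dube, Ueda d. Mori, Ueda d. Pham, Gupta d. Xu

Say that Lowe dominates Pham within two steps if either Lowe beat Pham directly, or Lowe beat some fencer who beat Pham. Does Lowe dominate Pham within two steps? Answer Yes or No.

Lowe did not beat Pham directly.
Lowe beat Mori, but each of them lost to Pham. No two-step path.

No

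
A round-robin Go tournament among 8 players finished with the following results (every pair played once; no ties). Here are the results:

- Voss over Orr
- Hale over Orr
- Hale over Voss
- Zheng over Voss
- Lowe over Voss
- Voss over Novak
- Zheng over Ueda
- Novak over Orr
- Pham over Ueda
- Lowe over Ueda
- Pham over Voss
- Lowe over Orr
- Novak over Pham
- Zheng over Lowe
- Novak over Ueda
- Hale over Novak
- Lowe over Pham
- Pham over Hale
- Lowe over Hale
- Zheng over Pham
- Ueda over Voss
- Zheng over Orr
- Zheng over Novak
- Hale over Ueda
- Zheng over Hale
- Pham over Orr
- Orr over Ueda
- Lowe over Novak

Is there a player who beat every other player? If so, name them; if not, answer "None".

Zheng

Zheng has 7 wins out of 7 opponents — a perfect record.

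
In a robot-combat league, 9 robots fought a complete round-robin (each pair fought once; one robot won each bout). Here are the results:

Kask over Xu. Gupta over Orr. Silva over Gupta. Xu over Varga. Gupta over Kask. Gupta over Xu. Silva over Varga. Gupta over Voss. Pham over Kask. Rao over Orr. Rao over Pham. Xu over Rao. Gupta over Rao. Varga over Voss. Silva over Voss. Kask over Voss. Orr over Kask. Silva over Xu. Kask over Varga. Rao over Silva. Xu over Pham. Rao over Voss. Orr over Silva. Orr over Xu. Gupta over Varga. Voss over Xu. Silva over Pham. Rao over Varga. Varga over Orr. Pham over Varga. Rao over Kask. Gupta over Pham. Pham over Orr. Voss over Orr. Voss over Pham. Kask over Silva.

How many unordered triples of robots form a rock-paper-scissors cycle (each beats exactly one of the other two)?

19

Win totals: Silva 5, Voss 3, Xu 3, Kask 4, Varga 2, Pham 3, Orr 3, Rao 6, Gupta 7.
A robot with w wins dominates both others in C(w,2) triples; summing gives 10 + 3 + 3 + 6 + 1 + 3 + 3 + 15 + 21 = 65 transitive triples.
Total triples C(9,3) = 84, so cyclic triples = 84 − 65 = 19.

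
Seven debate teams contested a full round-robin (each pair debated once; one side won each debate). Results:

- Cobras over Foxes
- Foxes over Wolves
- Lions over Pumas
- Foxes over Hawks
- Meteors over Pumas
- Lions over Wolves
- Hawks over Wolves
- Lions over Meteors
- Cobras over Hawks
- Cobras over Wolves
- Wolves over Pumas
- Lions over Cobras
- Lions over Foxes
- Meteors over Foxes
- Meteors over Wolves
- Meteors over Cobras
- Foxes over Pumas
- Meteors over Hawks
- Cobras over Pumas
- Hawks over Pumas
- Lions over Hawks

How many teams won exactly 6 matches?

1

Win totals: Cobras 4, Meteors 5, Foxes 3, Pumas 0, Wolves 1, Lions 6, Hawks 2.
Exactly 6: Lions — 1 team.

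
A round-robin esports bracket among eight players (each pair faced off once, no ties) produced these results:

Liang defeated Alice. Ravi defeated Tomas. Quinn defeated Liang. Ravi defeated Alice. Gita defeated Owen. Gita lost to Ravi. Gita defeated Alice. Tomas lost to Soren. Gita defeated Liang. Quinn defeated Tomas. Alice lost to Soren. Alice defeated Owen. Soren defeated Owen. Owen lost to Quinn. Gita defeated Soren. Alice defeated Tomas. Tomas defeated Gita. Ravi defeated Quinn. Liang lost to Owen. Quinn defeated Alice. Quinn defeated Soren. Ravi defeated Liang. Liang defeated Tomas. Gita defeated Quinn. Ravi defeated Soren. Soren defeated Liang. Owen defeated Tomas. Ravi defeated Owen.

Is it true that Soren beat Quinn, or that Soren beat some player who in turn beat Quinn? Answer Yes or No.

No

Soren did not beat Quinn directly.
Soren beat Alice, Tomas, Owen, Liang, but each of them lost to Quinn. No two-step path.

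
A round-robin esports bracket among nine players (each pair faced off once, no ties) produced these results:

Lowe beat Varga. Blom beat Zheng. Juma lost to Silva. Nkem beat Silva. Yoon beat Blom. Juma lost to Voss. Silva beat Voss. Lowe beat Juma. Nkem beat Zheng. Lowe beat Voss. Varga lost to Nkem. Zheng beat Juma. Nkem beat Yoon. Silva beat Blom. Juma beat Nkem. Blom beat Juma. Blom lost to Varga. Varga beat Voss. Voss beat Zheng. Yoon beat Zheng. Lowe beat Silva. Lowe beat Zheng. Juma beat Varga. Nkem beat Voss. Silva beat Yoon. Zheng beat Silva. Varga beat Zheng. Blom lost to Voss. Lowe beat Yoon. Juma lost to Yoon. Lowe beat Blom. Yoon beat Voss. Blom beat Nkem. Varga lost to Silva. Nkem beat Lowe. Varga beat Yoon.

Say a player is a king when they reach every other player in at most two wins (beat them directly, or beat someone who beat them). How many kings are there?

Zheng cannot reach Lowe in two steps.
Yoon cannot reach Lowe in two steps.
Blom reaches everyone (king).
Silva cannot reach Lowe in two steps.
Voss cannot reach Yoon, Lowe in two steps.
Lowe reaches everyone (king).
Juma reaches everyone (king).
Varga cannot reach Lowe in two steps.
Nkem reaches everyone (king).
Kings: Blom, Lowe, Juma, Nkem — 4.

4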